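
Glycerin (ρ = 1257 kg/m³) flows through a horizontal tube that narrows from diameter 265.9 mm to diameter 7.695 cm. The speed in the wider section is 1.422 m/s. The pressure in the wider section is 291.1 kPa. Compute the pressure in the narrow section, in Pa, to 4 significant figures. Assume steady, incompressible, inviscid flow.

Mass conservation (A₁v₁ = A₂v₂) gives v₂ = 1.422 × 555.3/46.51 = 16.98 m/s.
The pipe is horizontal, so Bernoulli reduces to P₁ + ½ρv₁² = P₂ + ½ρv₂².
P₂ = P₁ − ½ρ(v₂² − v₁²) = 291100 − ½·1257·(16.98² − 1.422²) = 291100 − 179900 = 111200 Pa.

P₂ = 111200 Pa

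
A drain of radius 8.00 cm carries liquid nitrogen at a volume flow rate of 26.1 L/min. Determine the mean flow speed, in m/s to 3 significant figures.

Q = 26.1 L/min = 0.000435 m³/s.
v = Q/A = 0.000435 / 0.0201 = 0.0216 m/s.

0.0216 m/s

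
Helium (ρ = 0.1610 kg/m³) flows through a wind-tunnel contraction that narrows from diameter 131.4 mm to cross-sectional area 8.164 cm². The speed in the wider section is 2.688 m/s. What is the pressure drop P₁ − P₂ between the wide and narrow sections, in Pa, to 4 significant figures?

Continuity gives A₁v₁ = A₂v₂, so v₂ = (135.6 cm²)/(8.164 cm²) × 2.688 m/s = 44.65 m/s.
Bernoulli (h₁ = h₂): P₁ − P₂ = ½ρ(v₂² − v₁²).
P₁ − P₂ = ½·0.1610·(44.65² − 2.688²) = ½·0.1610·1986 = 159.9 Pa.

159.9 Pa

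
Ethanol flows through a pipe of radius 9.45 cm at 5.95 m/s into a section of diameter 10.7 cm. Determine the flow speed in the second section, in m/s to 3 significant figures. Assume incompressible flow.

The volume flow rate is constant, so v₂ = (A₁/A₂)v₁ = (281/89.9)·5.95 = 18.6 m/s.

v₂ = 18.6 m/s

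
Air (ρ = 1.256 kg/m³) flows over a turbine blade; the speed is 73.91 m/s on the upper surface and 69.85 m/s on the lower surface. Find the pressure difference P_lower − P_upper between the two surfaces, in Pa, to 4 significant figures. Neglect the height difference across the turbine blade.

Bernoulli (same height): P_lower − P_upper = ½ρ(v_upper² − v_lower²).
ΔP = ½·1.256·(73.91² − 69.85²) = 366.5 Pa.

ΔP ≈ 366.5 Pa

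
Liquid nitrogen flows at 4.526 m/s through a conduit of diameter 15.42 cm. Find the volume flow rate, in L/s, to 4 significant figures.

Q = 84.52 L/s

Q = A·v = 0.01867 m² × 4.526 m/s = 0.08452 m³/s.
Converting: 0.08452 m³/s × 1000 = 84.52 L/s.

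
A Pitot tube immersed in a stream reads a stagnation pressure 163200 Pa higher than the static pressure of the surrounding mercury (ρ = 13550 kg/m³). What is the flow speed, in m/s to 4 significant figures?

The dynamic pressure equals the rise in static pressure at the stagnation point: ΔP = ½ρv².
v = √(2ΔP/ρ) = √(2·163200/13550) = 4.908 m/s.

4.908 m/s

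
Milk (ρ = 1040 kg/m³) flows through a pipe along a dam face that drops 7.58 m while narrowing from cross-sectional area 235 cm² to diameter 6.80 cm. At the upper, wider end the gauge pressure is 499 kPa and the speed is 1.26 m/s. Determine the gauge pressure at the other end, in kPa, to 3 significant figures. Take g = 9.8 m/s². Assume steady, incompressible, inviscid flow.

P₂ ≈ 543 kPa

Mass conservation (A₁v₁ = A₂v₂) gives v₂ = 1.26 × 235/36.3 = 8.15 m/s.
Bernoulli: P₁ + ½ρv₁² + ρg h₁ = P₂ + ½ρv₂² + ρg h₂, so P₂ = P₁ + ½ρ(v₁² − v₂²) − ρg(h₂ − h₁).
P₂ = 499000 + ½·1040·(1.26² − 8.15²) − 1040·9.8·(−7.58) = 499000 + (-33700) − (-77300) = 543000 Pa.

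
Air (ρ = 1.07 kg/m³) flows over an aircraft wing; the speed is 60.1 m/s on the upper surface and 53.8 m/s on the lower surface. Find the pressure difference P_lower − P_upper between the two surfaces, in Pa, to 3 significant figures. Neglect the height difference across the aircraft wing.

With negligible Δh, P + ½ρv² is constant, so P_low − P_up = ½ρ(v_up² − v_low²).
ΔP = ½·1.07·(60.1² − 53.8²) = 384 Pa.

ΔP = 384 Pa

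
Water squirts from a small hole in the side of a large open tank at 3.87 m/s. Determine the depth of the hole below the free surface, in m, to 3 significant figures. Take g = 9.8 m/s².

0.764 m

For a small hole in a large open tank, ½v² = gh, giving h = v²/(2g).
h = 3.87²/(2·9.8) = 15.0/19.60 = 0.764 m.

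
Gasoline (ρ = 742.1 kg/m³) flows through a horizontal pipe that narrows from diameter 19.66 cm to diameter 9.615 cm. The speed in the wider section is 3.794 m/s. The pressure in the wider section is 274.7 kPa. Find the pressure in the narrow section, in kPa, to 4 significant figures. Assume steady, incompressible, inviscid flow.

186.7 kPa

Mass conservation (A₁v₁ = A₂v₂) gives v₂ = 3.794 × 303.6/72.61 = 15.86 m/s.
Along the horizontal streamline, P + ½ρv² is constant.
P₂ = P₁ − ½ρ(v₂² − v₁²) = 274700 − ½·742.1·(15.86² − 3.794²) = 274700 − 88020 = 186700 Pa.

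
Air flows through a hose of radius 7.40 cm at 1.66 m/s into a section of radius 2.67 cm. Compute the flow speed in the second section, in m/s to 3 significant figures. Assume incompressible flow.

v₂ ≈ 12.8 m/s

By continuity, v₂ = v₁·A₁/A₂ = 1.66·(172/22.4) = 12.8 m/s.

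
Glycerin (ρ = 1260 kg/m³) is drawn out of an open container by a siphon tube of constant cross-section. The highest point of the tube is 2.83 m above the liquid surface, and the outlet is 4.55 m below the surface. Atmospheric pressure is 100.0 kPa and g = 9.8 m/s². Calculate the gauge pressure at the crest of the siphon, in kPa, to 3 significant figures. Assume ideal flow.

P_gauge = -91.1 kPa

From the surface to the outlet (both open to atmosphere, surface at rest): v = √(2g·h_out) = √(2·9.8·4.55) = 9.44 m/s.
Continuity keeps v the same throughout the tube; from surface to crest, P_atm + 0 = P_top + ½ρv² + ρg·h_top.
P_top = 100000 − ½·1260·9.44² − 1260·9.8·2.83 = 8870 Pa. So P_gauge = P_top − P_atm = -91100 Pa.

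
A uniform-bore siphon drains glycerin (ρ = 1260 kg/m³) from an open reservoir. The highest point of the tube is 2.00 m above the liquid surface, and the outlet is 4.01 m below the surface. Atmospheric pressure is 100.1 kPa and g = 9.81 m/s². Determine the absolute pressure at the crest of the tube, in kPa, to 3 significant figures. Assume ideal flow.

Bernoulli surface→outlet gives ½v² = g·h_out, so v = √(2·9.81·4.01) = 8.87 m/s.
The bore is uniform, so the speed at the crest is the same v. Bernoulli surface→crest: P_atm = P_top + ½ρv² + ρg·h_top.
P_top = 100100 − ½·1260·8.87² − 1260·9.81·2.00 = 25800 Pa.

P_top ≈ 25.8 kPa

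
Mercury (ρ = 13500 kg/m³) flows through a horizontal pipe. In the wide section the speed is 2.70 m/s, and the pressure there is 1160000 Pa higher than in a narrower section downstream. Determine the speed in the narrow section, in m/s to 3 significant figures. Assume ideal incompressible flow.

Horizontal Bernoulli: P₁ + ½ρv₁² = P₂ + ½ρv₂², so v₂² = v₁² + 2(P₁ − P₂)/ρ.
v₂ = √(2.70² + 2·1160000/13500) = √(7.29 + 172) = 13.4 m/s.

v₂ ≈ 13.4 m/s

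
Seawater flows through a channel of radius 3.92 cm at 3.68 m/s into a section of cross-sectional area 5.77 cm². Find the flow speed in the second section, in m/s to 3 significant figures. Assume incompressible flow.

v₂ = 30.8 m/s

By continuity, v₂ = v₁·A₁/A₂ = 3.68·(48.3/5.77) = 30.8 m/s.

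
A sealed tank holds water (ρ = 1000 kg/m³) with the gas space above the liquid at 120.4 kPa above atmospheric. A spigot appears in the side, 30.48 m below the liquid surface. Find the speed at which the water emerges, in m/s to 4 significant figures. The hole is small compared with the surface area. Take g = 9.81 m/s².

v ≈ 28.96 m/s

Take point 1 at the surface (v₁ ≈ 0) and point 2 at the hole (at atmospheric pressure). Bernoulli: P₁ + ρg h = P_atm + ½ρv₂².
With P₁ − P_atm = 120400 Pa, v₂ = √(2gh + 2ΔP/ρ) = √(2·9.81·30.48 + 2·120400/1000) = 28.96 m/s.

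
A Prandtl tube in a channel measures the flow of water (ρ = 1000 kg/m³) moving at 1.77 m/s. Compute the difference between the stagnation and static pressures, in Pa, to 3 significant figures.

Bernoulli between the free stream and the stagnation point: ½ρv² = P_stag − P_static.
ΔP = ½·1000·1.77² = 1570 Pa.

ΔP ≈ 1570 Pa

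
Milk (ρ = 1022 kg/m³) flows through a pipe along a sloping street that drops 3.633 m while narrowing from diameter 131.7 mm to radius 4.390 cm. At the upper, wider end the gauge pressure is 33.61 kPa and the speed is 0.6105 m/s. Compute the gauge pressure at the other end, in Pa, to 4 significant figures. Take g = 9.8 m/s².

Mass conservation (A₁v₁ = A₂v₂) gives v₂ = 0.6105 × 136.2/60.55 = 1.374 m/s.
Applying Bernoulli between the two ends and solving for P₂: P₂ = P₁ + ½ρ(v₁² − v₂²) − ρgΔh.
P₂ = 33610 + ½·1022·(0.6105² − 1.374²) − 1022·9.8·(−3.633) = 33610 + (-773.7) − (-36390) = 69220 Pa.

69220 Pa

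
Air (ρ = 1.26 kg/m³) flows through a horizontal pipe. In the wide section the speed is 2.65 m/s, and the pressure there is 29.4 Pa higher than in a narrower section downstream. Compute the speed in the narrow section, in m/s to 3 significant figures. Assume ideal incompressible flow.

With h₁ = h₂, rearranging Bernoulli gives v₂ = √(v₁² + 2ΔP/ρ).
v₂ = √(2.65² + 2·29.4/1.26) = √(7.02 + 46.7) = 7.33 m/s.

7.33 m/s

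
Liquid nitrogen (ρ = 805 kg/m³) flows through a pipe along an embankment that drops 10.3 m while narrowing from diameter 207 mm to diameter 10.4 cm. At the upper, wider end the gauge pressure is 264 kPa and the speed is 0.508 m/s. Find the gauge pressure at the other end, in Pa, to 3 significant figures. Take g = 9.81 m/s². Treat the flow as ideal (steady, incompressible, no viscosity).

By continuity, v₂ = v₁·A₁/A₂ = 0.508·(337/84.9) = 2.01 m/s.
Energy conservation along the streamline gives P₂ = P₁ − ½ρ(v₂² − v₁²) − ρg(h₂ − h₁).
P₂ = 264000 + ½·805·(0.508² − 2.01²) − 805·9.81·(−10.3) = 264000 + (-1530) − (-81300) = 344000 Pa.

P₂ ≈ 344000 Pa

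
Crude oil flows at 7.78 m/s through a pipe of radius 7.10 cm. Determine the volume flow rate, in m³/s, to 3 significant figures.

Q = A·v = 0.0158 m² × 7.78 m/s = 0.123 m³/s.

0.123 m³/s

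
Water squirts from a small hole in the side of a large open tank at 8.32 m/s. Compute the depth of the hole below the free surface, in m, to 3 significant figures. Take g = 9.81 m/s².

h ≈ 3.53 m

Inverting v = √(2gh) gives h = v² / 2g.
h = 8.32²/(2·9.81) = 69.2/19.62 = 3.53 m.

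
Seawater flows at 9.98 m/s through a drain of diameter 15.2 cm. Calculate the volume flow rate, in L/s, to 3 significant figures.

Q ≈ 181 L/s

Q = A·v = 0.0181 m² × 9.98 m/s = 0.181 m³/s.
Converting: 0.181 m³/s × 1000 = 181 L/s.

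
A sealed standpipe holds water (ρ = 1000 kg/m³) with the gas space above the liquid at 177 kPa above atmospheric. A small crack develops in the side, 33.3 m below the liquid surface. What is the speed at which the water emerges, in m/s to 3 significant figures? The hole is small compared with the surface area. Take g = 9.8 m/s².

v ≈ 31.7 m/s

Take point 1 at the surface (v₁ ≈ 0) and point 2 at the hole (at atmospheric pressure). Bernoulli: P₁ + ρg h = P_atm + ½ρv₂².
With P₁ − P_atm = 177000 Pa, v₂ = √(2gh + 2ΔP/ρ) = √(2·9.8·33.3 + 2·177000/1000) = 31.7 m/s.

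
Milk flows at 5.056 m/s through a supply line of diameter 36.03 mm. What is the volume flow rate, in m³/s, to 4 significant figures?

0.005155 m³/s

Q = A·v = 0.001020 m² × 5.056 m/s = 0.005155 m³/s.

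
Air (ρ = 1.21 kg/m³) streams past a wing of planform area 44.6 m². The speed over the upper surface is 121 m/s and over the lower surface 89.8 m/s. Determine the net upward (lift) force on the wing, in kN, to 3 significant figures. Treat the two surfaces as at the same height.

F ≈ 177 kN

From P + ½ρv² = const at equal height, P_low − P_up = ½ρ(v_up² − v_low²).
ΔP = ½·1.21·(121² − 89.8²) = 3980 Pa.
Lift = ΔP · A = 3980 × 44.6 = 177000 N.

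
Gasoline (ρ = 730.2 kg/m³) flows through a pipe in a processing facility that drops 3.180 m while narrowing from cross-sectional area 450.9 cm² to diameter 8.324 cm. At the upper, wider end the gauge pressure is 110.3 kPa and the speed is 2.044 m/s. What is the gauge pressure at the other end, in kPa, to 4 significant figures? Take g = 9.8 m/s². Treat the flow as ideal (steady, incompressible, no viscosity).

29.86 kPa

By continuity, v₂ = v₁·A₁/A₂ = 2.044·(450.9/54.42) = 16.94 m/s.
Applying Bernoulli between the two ends and solving for P₂: P₂ = P₁ + ½ρ(v₁² − v₂²) − ρgΔh.
P₂ = 110300 + ½·730.2·(2.044² − 16.94²) − 730.2·9.8·(−3.180) = 110300 + (-103200) − (-22760) = 29860 Pa.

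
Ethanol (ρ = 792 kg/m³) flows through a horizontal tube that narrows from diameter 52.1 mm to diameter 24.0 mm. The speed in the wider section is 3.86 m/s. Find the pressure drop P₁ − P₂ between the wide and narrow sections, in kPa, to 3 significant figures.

Continuity gives A₁v₁ = A₂v₂, so v₂ = (21.3 cm²)/(4.52 cm²) × 3.86 m/s = 18.2 m/s.
The pipe is horizontal, so Bernoulli reduces to P₁ + ½ρv₁² = P₂ + ½ρv₂².
P₁ − P₂ = ½·792·(18.2² − 3.86²) = ½·792·316 = 125000 Pa.

ΔP ≈ 125 kPa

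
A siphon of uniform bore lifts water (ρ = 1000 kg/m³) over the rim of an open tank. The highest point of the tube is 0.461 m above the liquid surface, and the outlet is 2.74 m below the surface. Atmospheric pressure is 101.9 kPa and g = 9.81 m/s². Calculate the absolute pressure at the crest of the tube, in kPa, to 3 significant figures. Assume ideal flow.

From the surface to the outlet (both open to atmosphere, surface at rest): v = √(2g·h_out) = √(2·9.81·2.74) = 7.33 m/s.
The bore is uniform, so the speed at the crest is the same v. Bernoulli surface→crest: P_atm = P_top + ½ρv² + ρg·h_top.
P_top = 101900 − ½·1000·7.33² − 1000·9.81·0.461 = 70500 Pa.

P_top ≈ 70.5 kPa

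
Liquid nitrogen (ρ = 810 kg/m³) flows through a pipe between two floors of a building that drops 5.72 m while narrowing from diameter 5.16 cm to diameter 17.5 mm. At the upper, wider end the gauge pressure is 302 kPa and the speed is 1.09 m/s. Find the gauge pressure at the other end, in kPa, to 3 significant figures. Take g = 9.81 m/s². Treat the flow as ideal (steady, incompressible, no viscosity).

312 kPa

By continuity, v₂ = v₁·A₁/A₂ = 1.09·(20.9/2.41) = 9.48 m/s.
Applying Bernoulli between the two ends and solving for P₂: P₂ = P₁ + ½ρ(v₁² − v₂²) − ρgΔh.
P₂ = 302000 + ½·810·(1.09² − 9.48²) − 810·9.81·(−5.72) = 302000 + (-35900) − (-45500) = 312000 Pa.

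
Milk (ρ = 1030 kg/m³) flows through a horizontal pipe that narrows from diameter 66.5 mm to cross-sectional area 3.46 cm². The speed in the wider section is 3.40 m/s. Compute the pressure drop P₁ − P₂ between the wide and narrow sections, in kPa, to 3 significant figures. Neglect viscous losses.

The volume flow rate is constant, so v₂ = (A₁/A₂)v₁ = (34.7/3.46)·3.40 = 34.1 m/s.
With no height change, Bernoulli's equation is P₁ + ½ρv₁² = P₂ + ½ρv₂².
P₁ − P₂ = ½·1030·(34.1² − 3.40²) = ½·1030·1150 = 594000 Pa.

ΔP ≈ 594 kPa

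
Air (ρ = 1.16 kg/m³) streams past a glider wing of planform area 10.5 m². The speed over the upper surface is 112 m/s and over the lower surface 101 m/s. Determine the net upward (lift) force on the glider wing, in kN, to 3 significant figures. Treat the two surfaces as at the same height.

With equal heights on the two surfaces, Bernoulli gives P_lower − P_upper = ½ρ(v_upper² − v_lower²).
ΔP = ½·1.16·(112² − 101²) = 1360 Pa.
Lift = ΔP · A = 1360 × 10.5 = 14300 N.

F = 14.3 kN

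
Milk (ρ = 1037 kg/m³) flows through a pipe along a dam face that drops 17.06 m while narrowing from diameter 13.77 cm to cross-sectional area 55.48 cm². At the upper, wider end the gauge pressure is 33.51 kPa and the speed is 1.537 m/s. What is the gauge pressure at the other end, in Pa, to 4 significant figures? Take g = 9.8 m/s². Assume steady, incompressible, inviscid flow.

Continuity gives A₁v₁ = A₂v₂, so v₂ = (148.9 cm²)/(55.48 cm²) × 1.537 m/s = 4.126 m/s.
Applying Bernoulli between the two ends and solving for P₂: P₂ = P₁ + ½ρ(v₁² − v₂²) − ρgΔh.
P₂ = 33510 + ½·1037·(1.537² − 4.126²) − 1037·9.8·(−17.06) = 33510 + (-7601) − (-173400) = 199300 Pa.

P₂ ≈ 199300 Pa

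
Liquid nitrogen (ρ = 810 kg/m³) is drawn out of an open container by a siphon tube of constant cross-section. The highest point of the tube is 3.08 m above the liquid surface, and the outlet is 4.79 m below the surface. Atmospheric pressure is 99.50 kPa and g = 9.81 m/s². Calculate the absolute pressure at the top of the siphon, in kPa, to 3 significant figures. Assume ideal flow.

P_top = 37.0 kPa

From the surface to the outlet (both open to atmosphere, surface at rest): v = √(2g·h_out) = √(2·9.81·4.79) = 9.69 m/s.
With constant cross-section the crest speed equals v; applying Bernoulli from the surface up to the crest, P_top = P_atm − ½ρv² − ρg·h_top.
P_top = 99500 − ½·810·9.69² − 810·9.81·3.08 = 37000 Pa.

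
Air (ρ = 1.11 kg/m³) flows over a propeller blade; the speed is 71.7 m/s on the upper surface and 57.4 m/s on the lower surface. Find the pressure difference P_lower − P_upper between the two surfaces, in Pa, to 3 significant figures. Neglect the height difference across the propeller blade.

The pressure is lower where the speed is higher: ΔP = ½ρ(v_up² − v_low²).
ΔP = ½·1.11·(71.7² − 57.4²) = 1020 Pa.

ΔP = 1020 Pa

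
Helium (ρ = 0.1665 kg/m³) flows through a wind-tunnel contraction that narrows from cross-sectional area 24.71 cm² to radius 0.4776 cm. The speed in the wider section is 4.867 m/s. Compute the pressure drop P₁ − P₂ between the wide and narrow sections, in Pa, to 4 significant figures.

2343 Pa

Continuity gives A₁v₁ = A₂v₂, so v₂ = (24.71 cm²)/(0.7166 cm²) × 4.867 m/s = 167.8 m/s.
Bernoulli (h₁ = h₂): P₁ − P₂ = ½ρ(v₂² − v₁²).
P₁ − P₂ = ½·0.1665·(167.8² − 4.867²) = ½·0.1665·28140 = 2343 Pa.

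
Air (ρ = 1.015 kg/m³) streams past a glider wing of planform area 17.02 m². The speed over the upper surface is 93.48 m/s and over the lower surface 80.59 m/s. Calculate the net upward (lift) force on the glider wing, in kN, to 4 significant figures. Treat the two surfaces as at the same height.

With equal heights on the two surfaces, Bernoulli gives P_lower − P_upper = ½ρ(v_upper² − v_lower²).
ΔP = ½·1.015·(93.48² − 80.59²) = 1139 Pa.
Lift = ΔP · A = 1139 × 17.02 = 19380 N.

F ≈ 19.38 kN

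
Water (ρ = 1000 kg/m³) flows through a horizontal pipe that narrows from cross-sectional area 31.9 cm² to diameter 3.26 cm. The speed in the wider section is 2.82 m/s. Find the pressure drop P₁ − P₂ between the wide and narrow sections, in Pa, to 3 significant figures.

The volume flow rate is constant, so v₂ = (A₁/A₂)v₁ = (31.9/8.35)·2.82 = 10.8 m/s.
The pipe is horizontal, so Bernoulli reduces to P₁ + ½ρv₁² = P₂ + ½ρv₂².
P₁ − P₂ = ½·1000·(10.8² − 2.82²) = ½·1000·108 = 54100 Pa.

54100 Pa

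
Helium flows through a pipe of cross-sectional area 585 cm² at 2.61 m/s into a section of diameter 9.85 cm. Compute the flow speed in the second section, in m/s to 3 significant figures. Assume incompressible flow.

v₂ ≈ 20.0 m/s

Mass conservation (A₁v₁ = A₂v₂) gives v₂ = 2.61 × 585/76.2 = 20.0 m/s.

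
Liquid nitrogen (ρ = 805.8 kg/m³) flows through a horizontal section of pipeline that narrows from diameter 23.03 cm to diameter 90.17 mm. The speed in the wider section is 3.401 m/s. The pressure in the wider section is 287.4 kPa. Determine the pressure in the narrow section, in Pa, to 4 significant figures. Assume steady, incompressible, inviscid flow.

P₂ ≈ 93750 Pa

The volume flow rate is constant, so v₂ = (A₁/A₂)v₁ = (416.6/63.86)·3.401 = 22.19 m/s.
Bernoulli (h₁ = h₂): P₁ − P₂ = ½ρ(v₂² − v₁²).
P₂ = P₁ − ½ρ(v₂² − v₁²) = 287400 − ½·805.8·(22.19² − 3.401²) = 287400 − 193600 = 93750 Pa.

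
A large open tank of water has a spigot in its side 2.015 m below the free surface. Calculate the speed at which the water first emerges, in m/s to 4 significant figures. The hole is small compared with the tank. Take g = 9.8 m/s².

Torricelli's result v = √(2gh) gives v = √(2·9.8·2.015) = 6.284 m/s.

6.284 m/s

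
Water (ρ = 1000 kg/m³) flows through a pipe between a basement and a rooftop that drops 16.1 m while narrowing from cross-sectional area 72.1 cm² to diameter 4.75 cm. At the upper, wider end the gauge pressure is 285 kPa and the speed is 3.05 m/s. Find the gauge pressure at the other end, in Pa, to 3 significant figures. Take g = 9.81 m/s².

Mass conservation (A₁v₁ = A₂v₂) gives v₂ = 3.05 × 72.1/17.7 = 12.4 m/s.
Applying Bernoulli between the two ends and solving for P₂: P₂ = P₁ + ½ρ(v₁² − v₂²) − ρgΔh.
P₂ = 285000 + ½·1000·(3.05² − 12.4²) − 1000·9.81·(−16.1) = 285000 + (-72300) − (-158000) = 371000 Pa.

P₂ ≈ 371000 Pa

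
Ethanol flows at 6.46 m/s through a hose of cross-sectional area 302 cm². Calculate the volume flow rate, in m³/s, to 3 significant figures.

Q = A·v = 0.0302 m² × 6.46 m/s = 0.195 m³/s.

0.195 m³/s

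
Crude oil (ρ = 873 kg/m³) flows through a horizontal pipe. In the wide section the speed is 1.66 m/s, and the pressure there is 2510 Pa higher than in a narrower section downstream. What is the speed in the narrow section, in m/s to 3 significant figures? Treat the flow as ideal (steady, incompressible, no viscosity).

With h₁ = h₂, rearranging Bernoulli gives v₂ = √(v₁² + 2ΔP/ρ).
v₂ = √(1.66² + 2·2510/873) = √(2.76 + 5.75) = 2.92 m/s.

v₂ = 2.92 m/s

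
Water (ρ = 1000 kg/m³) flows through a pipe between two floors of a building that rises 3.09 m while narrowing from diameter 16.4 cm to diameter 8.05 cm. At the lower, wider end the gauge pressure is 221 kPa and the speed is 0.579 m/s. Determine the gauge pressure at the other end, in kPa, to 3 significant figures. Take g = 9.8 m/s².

By continuity, v₂ = v₁·A₁/A₂ = 0.579·(211/50.9) = 2.40 m/s.
Bernoulli: P₁ + ½ρv₁² + ρg h₁ = P₂ + ½ρv₂² + ρg h₂, so P₂ = P₁ + ½ρ(v₁² − v₂²) − ρg(h₂ − h₁).
P₂ = 221000 + ½·1000·(0.579² − 2.40²) − 1000·9.8·(+3.09) = 221000 + (-2720) − (30300) = 188000 Pa.

188 kPa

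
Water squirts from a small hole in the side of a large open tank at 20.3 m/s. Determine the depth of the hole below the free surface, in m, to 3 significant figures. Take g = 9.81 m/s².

Inverting v = √(2gh) gives h = v² / 2g.
h = 20.3²/(2·9.81) = 412/19.62 = 21.0 m.

h ≈ 21.0 m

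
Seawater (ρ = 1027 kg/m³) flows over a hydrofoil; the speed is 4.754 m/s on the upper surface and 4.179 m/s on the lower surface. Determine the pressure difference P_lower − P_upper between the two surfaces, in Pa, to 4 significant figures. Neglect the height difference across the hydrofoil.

ΔP ≈ 2638 Pa

Bernoulli (same height): P_lower − P_upper = ½ρ(v_upper² − v_lower²).
ΔP = ½·1027·(4.754² − 4.179²) = 2638 Pa.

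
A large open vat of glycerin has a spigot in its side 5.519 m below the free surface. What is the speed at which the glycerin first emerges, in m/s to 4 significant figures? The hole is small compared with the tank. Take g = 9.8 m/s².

10.40 m/s

Torricelli's result v = √(2gh) gives v = √(2·9.8·5.519) = 10.40 m/s.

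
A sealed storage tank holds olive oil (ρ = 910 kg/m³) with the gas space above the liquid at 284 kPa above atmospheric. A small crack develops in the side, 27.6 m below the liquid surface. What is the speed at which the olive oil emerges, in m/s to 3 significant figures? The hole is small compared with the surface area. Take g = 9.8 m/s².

v ≈ 34.1 m/s

Take point 1 at the surface (v₁ ≈ 0) and point 2 at the hole (at atmospheric pressure). Bernoulli: P₁ + ρg h = P_atm + ½ρv₂².
With P₁ − P_atm = 284000 Pa, v₂ = √(2gh + 2ΔP/ρ) = √(2·9.8·27.6 + 2·284000/910) = 34.1 m/s.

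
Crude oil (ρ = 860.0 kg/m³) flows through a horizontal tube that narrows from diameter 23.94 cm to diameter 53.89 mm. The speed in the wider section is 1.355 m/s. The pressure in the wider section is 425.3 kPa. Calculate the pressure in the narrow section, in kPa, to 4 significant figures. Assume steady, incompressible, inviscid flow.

P₂ = 118.6 kPa

Mass conservation (A₁v₁ = A₂v₂) gives v₂ = 1.355 × 450.1/22.81 = 26.74 m/s.
Bernoulli (h₁ = h₂): P₁ − P₂ = ½ρ(v₂² − v₁²).
P₂ = P₁ − ½ρ(v₂² − v₁²) = 425300 − ½·860.0·(26.74² − 1.355²) = 425300 − 306700 = 118600 Pa.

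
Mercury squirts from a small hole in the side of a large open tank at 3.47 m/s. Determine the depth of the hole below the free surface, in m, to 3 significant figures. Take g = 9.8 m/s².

For a small hole in a large open tank, ½v² = gh, giving h = v²/(2g).
h = 3.47²/(2·9.8) = 12.0/19.60 = 0.614 m.

h ≈ 0.614 m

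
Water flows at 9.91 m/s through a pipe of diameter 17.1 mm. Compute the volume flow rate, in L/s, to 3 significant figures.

Q = 2.28 L/s

Q = A·v = 0.000230 m² × 9.91 m/s = 0.00228 m³/s.
Converting: 0.00228 m³/s × 1000 = 2.28 L/s.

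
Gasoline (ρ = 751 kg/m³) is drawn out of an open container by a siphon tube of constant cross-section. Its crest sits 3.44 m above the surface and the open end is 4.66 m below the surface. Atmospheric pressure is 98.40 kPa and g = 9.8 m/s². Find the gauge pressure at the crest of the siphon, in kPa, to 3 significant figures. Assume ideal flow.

The outlet speed comes from Torricelli: v = √(2g·4.66) = 9.56 m/s.
Continuity keeps v the same throughout the tube; from surface to crest, P_atm + 0 = P_top + ½ρv² + ρg·h_top.
P_top = 98400 − ½·751·9.56² − 751·9.8·3.44 = 38800 Pa. So P_gauge = P_top − P_atm = -59600 Pa.

-59.6 kPa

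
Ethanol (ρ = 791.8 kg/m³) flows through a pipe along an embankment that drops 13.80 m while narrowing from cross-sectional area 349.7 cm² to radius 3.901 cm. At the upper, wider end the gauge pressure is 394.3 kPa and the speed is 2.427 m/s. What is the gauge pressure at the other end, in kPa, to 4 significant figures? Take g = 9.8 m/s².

P₂ = 378.9 kPa

By continuity, v₂ = v₁·A₁/A₂ = 2.427·(349.7/47.81) = 17.75 m/s.
Applying Bernoulli between the two ends and solving for P₂: P₂ = P₁ + ½ρ(v₁² − v₂²) − ρgΔh.
P₂ = 394300 + ½·791.8·(2.427² − 17.75²) − 791.8·9.8·(−13.80) = 394300 + (-122400) − (-107100) = 378900 Pa.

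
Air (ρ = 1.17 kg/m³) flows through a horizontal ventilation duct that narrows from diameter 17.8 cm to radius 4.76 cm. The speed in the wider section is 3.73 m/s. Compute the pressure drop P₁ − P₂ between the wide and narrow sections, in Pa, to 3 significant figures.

The volume flow rate is constant, so v₂ = (A₁/A₂)v₁ = (249/71.2)·3.73 = 13.0 m/s.
Along the horizontal streamline, P + ½ρv² is constant.
P₁ − P₂ = ½·1.17·(13.0² − 3.73²) = ½·1.17·156 = 91.3 Pa.

91.3 Pa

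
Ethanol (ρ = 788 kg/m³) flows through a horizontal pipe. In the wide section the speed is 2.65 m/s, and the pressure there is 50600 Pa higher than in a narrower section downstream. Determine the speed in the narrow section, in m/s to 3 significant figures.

Along the level pipe P + ½ρv² is conserved, hence v₂² = v₁² + 2(P₁ − P₂)/ρ.
v₂ = √(2.65² + 2·50600/788) = √(7.02 + 128) = 11.6 m/s.

v₂ ≈ 11.6 m/s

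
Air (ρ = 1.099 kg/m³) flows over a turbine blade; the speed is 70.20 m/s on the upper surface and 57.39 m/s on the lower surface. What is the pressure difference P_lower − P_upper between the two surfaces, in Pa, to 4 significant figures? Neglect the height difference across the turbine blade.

898.1 Pa

The pressure is lower where the speed is higher: ΔP = ½ρ(v_up² − v_low²).
ΔP = ½·1.099·(70.20² − 57.39²) = 898.1 Pa.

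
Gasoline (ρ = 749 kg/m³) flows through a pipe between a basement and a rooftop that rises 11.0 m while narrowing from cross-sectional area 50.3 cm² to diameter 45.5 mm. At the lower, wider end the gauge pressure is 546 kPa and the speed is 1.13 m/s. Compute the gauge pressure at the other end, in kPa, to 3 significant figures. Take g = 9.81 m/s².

P₂ = 461 kPa

By continuity, v₂ = v₁·A₁/A₂ = 1.13·(50.3/16.3) = 3.50 m/s.
Applying Bernoulli between the two ends and solving for P₂: P₂ = P₁ + ½ρ(v₁² − v₂²) − ρgΔh.
P₂ = 546000 + ½·749·(1.13² − 3.50²) − 749·9.81·(+11.0) = 546000 + (-4100) − (80800) = 461000 Pa.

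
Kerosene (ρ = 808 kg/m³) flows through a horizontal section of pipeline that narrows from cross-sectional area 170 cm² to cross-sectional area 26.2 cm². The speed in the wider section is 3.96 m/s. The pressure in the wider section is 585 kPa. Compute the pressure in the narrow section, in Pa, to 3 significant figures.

Continuity gives A₁v₁ = A₂v₂, so v₂ = (170 cm²)/(26.2 cm²) × 3.96 m/s = 25.7 m/s.
The pipe is horizontal, so Bernoulli reduces to P₁ + ½ρv₁² = P₂ + ½ρv₂².
P₂ = P₁ − ½ρ(v₂² − v₁²) = 585000 − ½·808·(25.7² − 3.96²) = 585000 − 260000 = 325000 Pa.

P₂ = 325000 Pa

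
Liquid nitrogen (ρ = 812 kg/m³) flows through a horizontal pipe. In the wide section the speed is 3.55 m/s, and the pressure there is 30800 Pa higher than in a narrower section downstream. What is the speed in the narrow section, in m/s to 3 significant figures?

v₂ ≈ 9.41 m/s

Horizontal Bernoulli: P₁ + ½ρv₁² = P₂ + ½ρv₂², so v₂² = v₁² + 2(P₁ − P₂)/ρ.
v₂ = √(3.55² + 2·30800/812) = √(12.6 + 75.9) = 9.41 m/s.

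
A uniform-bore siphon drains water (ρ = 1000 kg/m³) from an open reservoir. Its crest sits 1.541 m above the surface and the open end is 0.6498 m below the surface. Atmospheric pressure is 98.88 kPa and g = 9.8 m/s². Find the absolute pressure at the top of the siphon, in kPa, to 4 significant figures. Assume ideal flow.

From the surface to the outlet (both open to atmosphere, surface at rest): v = √(2g·h_out) = √(2·9.8·0.6498) = 3.569 m/s.
With constant cross-section the crest speed equals v; applying Bernoulli from the surface up to the crest, P_top = P_atm − ½ρv² − ρg·h_top.
P_top = 98880 − ½·1000·3.569² − 1000·9.8·1.541 = 77410 Pa.

77.41 kPa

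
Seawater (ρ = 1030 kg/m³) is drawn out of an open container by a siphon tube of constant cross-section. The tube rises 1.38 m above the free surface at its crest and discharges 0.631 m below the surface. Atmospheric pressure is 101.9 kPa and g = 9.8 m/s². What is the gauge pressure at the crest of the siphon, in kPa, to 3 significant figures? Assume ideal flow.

The outlet speed comes from Torricelli: v = √(2g·0.631) = 3.52 m/s.
Continuity keeps v the same throughout the tube; from surface to crest, P_atm + 0 = P_top + ½ρv² + ρg·h_top.
P_top = 101900 − ½·1030·3.52² − 1030·9.8·1.38 = 81600 Pa. So P_gauge = P_top − P_atm = -20300 Pa.

P_gauge = -20.3 kPa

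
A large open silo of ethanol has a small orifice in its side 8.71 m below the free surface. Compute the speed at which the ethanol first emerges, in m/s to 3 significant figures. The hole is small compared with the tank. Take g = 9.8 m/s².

Bernoulli from surface to hole (P equal, v_surface ≈ 0): v = √(2gh) = √(2×9.8×8.71) = 13.1 m/s.

13.1 m/s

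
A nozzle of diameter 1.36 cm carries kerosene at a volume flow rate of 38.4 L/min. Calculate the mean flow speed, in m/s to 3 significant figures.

Q = 38.4 L/min = 0.000640 m³/s.
v = Q/A = 0.000640 / 0.000145 = 4.41 m/s.

v ≈ 4.41 m/s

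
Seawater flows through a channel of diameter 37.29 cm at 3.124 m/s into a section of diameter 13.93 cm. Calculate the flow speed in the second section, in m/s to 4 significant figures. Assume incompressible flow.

Continuity gives A₁v₁ = A₂v₂, so v₂ = (1092 cm²)/(152.4 cm²) × 3.124 m/s = 22.39 m/s.

v₂ ≈ 22.39 m/s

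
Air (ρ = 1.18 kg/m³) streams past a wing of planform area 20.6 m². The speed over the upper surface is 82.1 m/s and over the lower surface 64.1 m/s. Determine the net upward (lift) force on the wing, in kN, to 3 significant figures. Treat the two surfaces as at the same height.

F ≈ 32.0 kN

The faster flow above has the lower pressure; Bernoulli (same height) gives ΔP = ½ρ(v_up² − v_low²).
ΔP = ½·1.18·(82.1² − 64.1²) = 1550 Pa.
Lift = ΔP · A = 1550 × 20.6 = 32000 N.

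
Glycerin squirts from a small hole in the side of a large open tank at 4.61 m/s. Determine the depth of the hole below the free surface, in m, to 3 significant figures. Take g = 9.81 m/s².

For a small hole in a large open tank, ½v² = gh, giving h = v²/(2g).
h = 4.61²/(2·9.81) = 21.3/19.62 = 1.08 m.

1.08 m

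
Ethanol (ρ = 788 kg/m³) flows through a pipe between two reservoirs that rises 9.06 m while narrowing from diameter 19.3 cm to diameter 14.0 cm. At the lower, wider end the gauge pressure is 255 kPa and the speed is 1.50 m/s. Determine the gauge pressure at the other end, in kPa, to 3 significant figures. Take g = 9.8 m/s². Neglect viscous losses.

Mass conservation (A₁v₁ = A₂v₂) gives v₂ = 1.50 × 293/154 = 2.85 m/s.
Bernoulli: P₁ + ½ρv₁² + ρg h₁ = P₂ + ½ρv₂² + ρg h₂, so P₂ = P₁ + ½ρ(v₁² − v₂²) − ρg(h₂ − h₁).
P₂ = 255000 + ½·788·(1.50² − 2.85²) − 788·9.8·(+9.06) = 255000 + (-2320) − (70000) = 183000 Pa.

P₂ ≈ 183 kPa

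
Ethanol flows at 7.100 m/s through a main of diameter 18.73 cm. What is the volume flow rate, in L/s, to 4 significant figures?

Q = A·v = 0.02755 m² × 7.100 m/s = 0.1956 m³/s.
Converting: 0.1956 m³/s × 1000 = 195.6 L/s.

Q = 195.6 L/s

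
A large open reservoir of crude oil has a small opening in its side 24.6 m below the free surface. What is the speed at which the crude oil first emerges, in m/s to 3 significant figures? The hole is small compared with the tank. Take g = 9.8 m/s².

22.0 m/s

Bernoulli from surface to hole (P equal, v_surface ≈ 0): v = √(2gh) = √(2×9.8×24.6) = 22.0 m/s.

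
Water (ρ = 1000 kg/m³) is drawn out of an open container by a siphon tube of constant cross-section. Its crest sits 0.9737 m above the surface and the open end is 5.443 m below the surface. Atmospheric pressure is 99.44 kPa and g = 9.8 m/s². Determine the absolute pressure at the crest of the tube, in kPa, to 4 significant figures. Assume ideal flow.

The outlet speed comes from Torricelli: v = √(2g·5.443) = 10.33 m/s.
The bore is uniform, so the speed at the crest is the same v. Bernoulli surface→crest: P_atm = P_top + ½ρv² + ρg·h_top.
P_top = 99440 − ½·1000·10.33² − 1000·9.8·0.9737 = 36560 Pa.

P_top = 36.56 kPa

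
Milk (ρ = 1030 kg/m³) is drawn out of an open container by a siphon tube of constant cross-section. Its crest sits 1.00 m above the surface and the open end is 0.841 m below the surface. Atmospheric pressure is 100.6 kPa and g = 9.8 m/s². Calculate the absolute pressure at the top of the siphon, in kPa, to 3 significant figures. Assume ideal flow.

The outlet speed comes from Torricelli: v = √(2g·0.841) = 4.06 m/s.
With constant cross-section the crest speed equals v; applying Bernoulli from the surface up to the crest, P_top = P_atm − ½ρv² − ρg·h_top.
P_top = 100600 − ½·1030·4.06² − 1030·9.8·1.00 = 82000 Pa.

P_top ≈ 82.0 kPa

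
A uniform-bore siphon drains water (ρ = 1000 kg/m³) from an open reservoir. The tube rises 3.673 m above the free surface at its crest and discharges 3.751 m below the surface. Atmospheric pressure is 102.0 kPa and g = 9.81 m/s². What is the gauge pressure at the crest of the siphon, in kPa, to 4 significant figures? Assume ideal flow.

From the surface to the outlet (both open to atmosphere, surface at rest): v = √(2g·h_out) = √(2·9.81·3.751) = 8.579 m/s.
With constant cross-section the crest speed equals v; applying Bernoulli from the surface up to the crest, P_top = P_atm − ½ρv² − ρg·h_top.
P_top = 102000 − ½·1000·8.579² − 1000·9.81·3.673 = 29170 Pa. So P_gauge = P_top − P_atm = -72830 Pa.

P_gauge ≈ -72.83 kPa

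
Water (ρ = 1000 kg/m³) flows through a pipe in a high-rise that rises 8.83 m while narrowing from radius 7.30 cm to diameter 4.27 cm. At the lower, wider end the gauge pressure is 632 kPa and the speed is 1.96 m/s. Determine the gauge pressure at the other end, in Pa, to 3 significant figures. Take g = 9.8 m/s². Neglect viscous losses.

Continuity gives A₁v₁ = A₂v₂, so v₂ = (167 cm²)/(14.3 cm²) × 1.96 m/s = 22.9 m/s.
Applying Bernoulli between the two ends and solving for P₂: P₂ = P₁ + ½ρ(v₁² − v₂²) − ρgΔh.
P₂ = 632000 + ½·1000·(1.96² − 22.9²) − 1000·9.8·(+8.83) = 632000 + (-261000) − (86500) = 285000 Pa.

P₂ = 285000 Pa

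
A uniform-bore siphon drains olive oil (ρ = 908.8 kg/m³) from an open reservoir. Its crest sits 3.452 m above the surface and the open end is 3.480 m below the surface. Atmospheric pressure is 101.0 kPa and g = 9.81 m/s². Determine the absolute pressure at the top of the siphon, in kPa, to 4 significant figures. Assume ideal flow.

Bernoulli surface→outlet gives ½v² = g·h_out, so v = √(2·9.81·3.480) = 8.263 m/s.
The bore is uniform, so the speed at the crest is the same v. Bernoulli surface→crest: P_atm = P_top + ½ρv² + ρg·h_top.
P_top = 101000 − ½·908.8·8.263² − 908.8·9.81·3.452 = 39200 Pa.

39.20 kPa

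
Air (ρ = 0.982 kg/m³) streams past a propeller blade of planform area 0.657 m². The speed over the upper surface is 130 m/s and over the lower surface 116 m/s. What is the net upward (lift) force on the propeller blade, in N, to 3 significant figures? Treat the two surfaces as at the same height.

1110 N

With equal heights on the two surfaces, Bernoulli gives P_lower − P_upper = ½ρ(v_upper² − v_lower²).
ΔP = ½·0.982·(130² − 116²) = 1690 Pa.
Lift = ΔP · A = 1690 × 0.657 = 1110 N.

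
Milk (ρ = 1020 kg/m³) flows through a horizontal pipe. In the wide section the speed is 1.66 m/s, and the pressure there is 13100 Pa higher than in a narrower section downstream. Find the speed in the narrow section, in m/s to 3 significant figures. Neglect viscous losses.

v₂ ≈ 5.33 m/s

Along the level pipe P + ½ρv² is conserved, hence v₂² = v₁² + 2(P₁ − P₂)/ρ.
v₂ = √(1.66² + 2·13100/1020) = √(2.76 + 25.7) = 5.33 m/s.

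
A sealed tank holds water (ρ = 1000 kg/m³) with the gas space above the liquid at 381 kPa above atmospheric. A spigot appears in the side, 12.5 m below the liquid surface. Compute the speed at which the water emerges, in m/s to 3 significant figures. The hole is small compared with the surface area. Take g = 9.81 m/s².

Take point 1 at the surface (v₁ ≈ 0) and point 2 at the hole (at atmospheric pressure). Bernoulli: P₁ + ρg h = P_atm + ½ρv₂².
With P₁ − P_atm = 381000 Pa, v₂ = √(2gh + 2ΔP/ρ) = √(2·9.81·12.5 + 2·381000/1000) = 31.7 m/s.

v ≈ 31.7 m/s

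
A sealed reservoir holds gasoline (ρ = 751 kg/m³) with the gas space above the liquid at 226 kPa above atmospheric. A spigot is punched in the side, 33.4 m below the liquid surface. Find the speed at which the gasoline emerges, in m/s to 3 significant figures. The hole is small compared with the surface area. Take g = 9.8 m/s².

v ≈ 35.4 m/s

Take point 1 at the surface (v₁ ≈ 0) and point 2 at the hole (at atmospheric pressure). Bernoulli: P₁ + ρg h = P_atm + ½ρv₂².
With P₁ − P_atm = 226000 Pa, v₂ = √(2gh + 2ΔP/ρ) = √(2·9.8·33.4 + 2·226000/751) = 35.4 m/s.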